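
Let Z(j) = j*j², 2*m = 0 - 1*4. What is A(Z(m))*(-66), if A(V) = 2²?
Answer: -264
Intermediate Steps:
m = -2 (m = (0 - 1*4)/2 = (0 - 4)/2 = (½)*(-4) = -2)
Z(j) = j³
A(V) = 4
A(Z(m))*(-66) = 4*(-66) = -264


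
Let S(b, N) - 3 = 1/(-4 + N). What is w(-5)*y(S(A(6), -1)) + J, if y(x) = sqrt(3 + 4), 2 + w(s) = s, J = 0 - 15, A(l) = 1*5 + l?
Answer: -15 - 7*sqrt(7) ≈ -33.520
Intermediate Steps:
A(l) = 5 + l
S(b, N) = 3 + 1/(-4 + N)
J = -15
w(s) = -2 + s
y(x) = sqrt(7)
w(-5)*y(S(A(6), -1)) + J = (-2 - 5)*sqrt(7) - 15 = -7*sqrt(7) - 15 = -15 - 7*sqrt(7)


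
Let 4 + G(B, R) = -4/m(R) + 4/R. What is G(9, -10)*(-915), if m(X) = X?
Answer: 3660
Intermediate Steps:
G(B, R) = -4 (G(B, R) = -4 + (-4/R + 4/R) = -4 + 0 = -4)
G(9, -10)*(-915) = -4*(-915) = 3660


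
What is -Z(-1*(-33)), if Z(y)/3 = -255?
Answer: 765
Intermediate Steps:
Z(y) = -765 (Z(y) = 3*(-255) = -765)
-Z(-1*(-33)) = -1*(-765) = 765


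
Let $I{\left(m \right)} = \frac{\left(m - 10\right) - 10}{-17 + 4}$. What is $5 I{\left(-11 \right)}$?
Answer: $\frac{155}{13} \approx 11.923$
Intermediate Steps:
$I{\left(m \right)} = \frac{20}{13} - \frac{m}{13}$ ($I{\left(m \right)} = \frac{\left(-10 + m\right) - 10}{-13} = \left(-20 + m\right) \left(- \frac{1}{13}\right) = \frac{20}{13} - \frac{m}{13}$)
$5 I{\left(-11 \right)} = 5 \left(\frac{20}{13} - - \frac{11}{13}\right) = 5 \left(\frac{20}{13} + \frac{11}{13}\right) = 5 \cdot \frac{31}{13} = \frac{155}{13}$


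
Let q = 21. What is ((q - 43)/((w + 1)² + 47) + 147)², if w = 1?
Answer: 55875625/2601 ≈ 21482.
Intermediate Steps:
((q - 43)/((w + 1)² + 47) + 147)² = ((21 - 43)/((1 + 1)² + 47) + 147)² = (-22/(2² + 47) + 147)² = (-22/(4 + 47) + 147)² = (-22/51 + 147)² = (7475/51)² = 55875625/2601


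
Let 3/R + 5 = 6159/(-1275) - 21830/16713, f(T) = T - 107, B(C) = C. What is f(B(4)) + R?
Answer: -8169089467/79104664 ≈ -103.27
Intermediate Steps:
f(T) = -107 + T
R = -21309075/79104664 (R = 3/(-5 + (6159/(-1275) - 21830/16713)) = 3/(-5 + (6159*(-1/1275) - 21830*1/16713)) = 3/(-5 + (-2053/425 - 21830/16713)) = 3/(-5 - 43589539/7103025) = 3/(-79104664/7103025) = 3*(-7103025/79104664) = -21309075/79104664 ≈ -0.26938)
f(B(4)) + R = (-107 + 4) - 21309075/79104664 = -103 - 21309075/79104664 = -8169089467/79104664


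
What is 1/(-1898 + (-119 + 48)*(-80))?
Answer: 1/3782 ≈ 0.00026441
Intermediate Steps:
1/(-1898 + (-119 + 48)*(-80)) = 1/(-1898 - 71*(-80)) = 1/(-1898 + 5680) = 1/3782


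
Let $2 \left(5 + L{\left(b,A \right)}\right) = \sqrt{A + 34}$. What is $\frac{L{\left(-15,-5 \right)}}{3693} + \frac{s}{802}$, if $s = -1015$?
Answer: $- \frac{3752405}{2961786} + \frac{\sqrt{29}}{7386} \approx -1.2662$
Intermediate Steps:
$L{\left(b,A \right)} = -5 + \frac{\sqrt{34 + A}}{2}$ ($L{\left(b,A \right)} = -5 + \frac{\sqrt{A + 34}}{2} = -5 + \frac{\sqrt{34 + A}}{2}$)
$\frac{L{\left(-15,-5 \right)}}{3693} + \frac{s}{802} = \frac{-5 + \frac{\sqrt{34 - 5}}{2}}{3693} - \frac{1015}{802} = \left(-5 + \frac{\sqrt{29}}{2}\right) \frac{1}{3693} - \frac{1015}{802} = \left(- \frac{5}{3693} + \frac{\sqrt{29}}{7386}\right) - \frac{1015}{802} = - \frac{3752405}{2961786} + \frac{\sqrt{29}}{7386}$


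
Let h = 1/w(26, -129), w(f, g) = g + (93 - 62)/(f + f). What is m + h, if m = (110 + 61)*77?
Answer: 87916007/6677 ≈ 13167.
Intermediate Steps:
m = 13167 (m = 171*77 = 13167)
w(f, g) = g + 31/(2*f) (w(f, g) = g + 31/((2*f)) = g + 31*(1/(2*f)) = g + 31/(2*f))
h = -52/6677 (h = 1/(-129 + (31/2)/26) = 1/(-129 + (31/2)*(1/26)) = 1/(-129 + 31/52) = 1/(-6677/52) = -52/6677 ≈ -0.0077879)
m + h = 13167 - 52/6677 = 87916007/6677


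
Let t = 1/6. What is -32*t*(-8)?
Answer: 128/3 ≈ 42.667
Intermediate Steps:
t = ⅙ ≈ 0.16667
-32*t*(-8) = -32*⅙*(-8) = -16/3*(-8) = 128/3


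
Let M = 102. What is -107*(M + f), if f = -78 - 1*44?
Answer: 2140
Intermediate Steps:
f = -122 (f = -78 - 44 = -122)
-107*(M + f) = -107*(102 - 122) = -107*(-20) = 2140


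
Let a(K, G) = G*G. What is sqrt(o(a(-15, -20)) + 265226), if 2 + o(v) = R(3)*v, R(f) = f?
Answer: 2*sqrt(66606) ≈ 516.16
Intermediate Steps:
a(K, G) = G**2
o(v) = -2 + 3*v
sqrt(o(a(-15, -20)) + 265226) = sqrt((-2 + 3*(-20)**2) + 265226) = sqrt((-2 + 3*400) + 265226) = sqrt((-2 + 1200) + 265226) = sqrt(1198 + 265226) = sqrt(266424) = 2*sqrt(66606)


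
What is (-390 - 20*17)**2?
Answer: 532900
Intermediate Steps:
(-390 - 20*17)**2 = (-390 - 340)**2 = (-730)**2 = 532900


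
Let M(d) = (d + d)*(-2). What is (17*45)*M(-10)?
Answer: 30600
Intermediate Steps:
M(d) = -4*d (M(d) = (2*d)*(-2) = -4*d)
(17*45)*M(-10) = (17*45)*(-4*(-10)) = 765*40 = 30600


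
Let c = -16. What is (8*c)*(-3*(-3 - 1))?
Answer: -1536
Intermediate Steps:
(8*c)*(-3*(-3 - 1)) = (8*(-16))*(-3*(-3 - 1)) = -(-384)*(-4) = -128*12 = -1536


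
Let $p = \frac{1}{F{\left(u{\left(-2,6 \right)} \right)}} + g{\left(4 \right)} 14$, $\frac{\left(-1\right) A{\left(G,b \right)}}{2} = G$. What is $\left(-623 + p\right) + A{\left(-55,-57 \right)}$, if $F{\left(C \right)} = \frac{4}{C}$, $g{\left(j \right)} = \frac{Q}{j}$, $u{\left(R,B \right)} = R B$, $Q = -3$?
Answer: $- \frac{1053}{2} \approx -526.5$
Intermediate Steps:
$A{\left(G,b \right)} = - 2 G$
$u{\left(R,B \right)} = B R$
$g{\left(j \right)} = - \frac{3}{j}$
$p = - \frac{27}{2}$ ($p = \frac{1}{4 \frac{1}{6 \left(-2\right)}} + - \frac{3}{4} \cdot 14 = \frac{1}{4 \frac{1}{-12}} + \left(-3\right) \frac{1}{4} \cdot 14 = \frac{1}{4 \left(- \frac{1}{12}\right)} - \frac{21}{2} = \frac{1}{- \frac{1}{3}} - \frac{21}{2} = -3 - \frac{21}{2} = - \frac{27}{2} \approx -13.5$)
$\left(-623 + p\right) + A{\left(-55,-57 \right)} = \left(-623 - \frac{27}{2}\right) - -110 = - \frac{1273}{2} + 110 = - \frac{1053}{2}$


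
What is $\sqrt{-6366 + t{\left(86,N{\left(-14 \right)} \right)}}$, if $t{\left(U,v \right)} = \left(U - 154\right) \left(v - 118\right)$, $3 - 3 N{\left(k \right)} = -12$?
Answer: $\sqrt{1318} \approx 36.304$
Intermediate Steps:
$N{\left(k \right)} = 5$ ($N{\left(k \right)} = 1 - -4 = 1 + 4 = 5$)
$t{\left(U,v \right)} = \left(-154 + U\right) \left(-118 + v\right)$
$\sqrt{-6366 + t{\left(86,N{\left(-14 \right)} \right)}} = \sqrt{-6366 + \left(18172 - 770 - 10148 + 86 \cdot 5\right)} = \sqrt{-6366 + \left(18172 - 770 - 10148 + 430\right)} = \sqrt{-6366 + 7684} = \sqrt{1318}$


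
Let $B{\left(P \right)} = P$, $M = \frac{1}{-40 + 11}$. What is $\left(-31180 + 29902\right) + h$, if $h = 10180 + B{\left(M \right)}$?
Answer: $\frac{258157}{29} \approx 8902.0$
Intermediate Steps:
$M = - \frac{1}{29}$ ($M = \frac{1}{-29} = - \frac{1}{29} \approx -0.034483$)
$h = \frac{295219}{29}$ ($h = 10180 - \frac{1}{29} = \frac{295219}{29} \approx 10180.0$)
$\left(-31180 + 29902\right) + h = \left(-31180 + 29902\right) + \frac{295219}{29} = -1278 + \frac{295219}{29} = \frac{258157}{29}$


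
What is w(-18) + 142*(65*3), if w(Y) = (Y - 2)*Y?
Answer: 28050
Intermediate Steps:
w(Y) = Y*(-2 + Y) (w(Y) = (-2 + Y)*Y = Y*(-2 + Y))
w(-18) + 142*(65*3) = -18*(-2 - 18) + 142*(65*3) = -18*(-20) + 142*195 = 360 + 27690 = 28050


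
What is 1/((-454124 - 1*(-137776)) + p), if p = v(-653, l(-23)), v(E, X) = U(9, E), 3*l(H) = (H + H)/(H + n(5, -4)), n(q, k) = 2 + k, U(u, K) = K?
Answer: -1/317001 ≈ -3.1546e-6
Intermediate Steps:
l(H) = 2*H/(3*(-2 + H)) (l(H) = ((H + H)/(H + (2 - 4)))/3 = ((2*H)/(H - 2))/3 = ((2*H)/(-2 + H))/3 = (2*H/(-2 + H))/3 = 2*H/(3*(-2 + H)))
v(E, X) = E
p = -653
1/((-454124 - 1*(-137776)) + p) = 1/((-454124 - 1*(-137776)) - 653) = 1/((-454124 + 137776) - 653) = 1/(-316348 - 653) = 1/(-317001) = -1/317001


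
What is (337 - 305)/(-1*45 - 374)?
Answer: -32/419 ≈ -0.076372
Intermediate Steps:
(337 - 305)/(-1*45 - 374) = 32/(-45 - 374) = 32/(-419) = 32*(-1/419) = -32/419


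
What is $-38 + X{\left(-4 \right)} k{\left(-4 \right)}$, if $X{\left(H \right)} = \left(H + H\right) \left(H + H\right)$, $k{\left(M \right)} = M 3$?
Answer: $-806$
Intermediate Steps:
$k{\left(M \right)} = 3 M$
$X{\left(H \right)} = 4 H^{2}$ ($X{\left(H \right)} = 2 H 2 H = 4 H^{2}$)
$-38 + X{\left(-4 \right)} k{\left(-4 \right)} = -38 + 4 \left(-4\right)^{2} \cdot 3 \left(-4\right) = -38 + 4 \cdot 16 \left(-12\right) = -38 + 64 \left(-12\right) = -38 - 768 = -806$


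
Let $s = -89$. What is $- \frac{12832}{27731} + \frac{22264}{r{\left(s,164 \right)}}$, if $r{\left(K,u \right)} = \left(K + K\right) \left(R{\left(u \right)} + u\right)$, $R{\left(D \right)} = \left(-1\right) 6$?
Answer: $- \frac{244572538}{194976661} \approx -1.2544$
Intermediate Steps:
$R{\left(D \right)} = -6$
$r{\left(K,u \right)} = 2 K \left(-6 + u\right)$ ($r{\left(K,u \right)} = \left(K + K\right) \left(-6 + u\right) = 2 K \left(-6 + u\right)$)
$- \frac{12832}{27731} + \frac{22264}{r{\left(s,164 \right)}} = - \frac{12832}{27731} + \frac{22264}{2 \left(-89\right) \left(-6 + 164\right)} = \left(-12832\right) \frac{1}{27731} + \frac{22264}{2 \left(-89\right) 158} = - \frac{12832}{27731} + \frac{22264}{-28124} = - \frac{12832}{27731} + 22264 \left(- \frac{1}{28124}\right) = - \frac{12832}{27731} - \frac{5566}{7031} = - \frac{244572538}{194976661}$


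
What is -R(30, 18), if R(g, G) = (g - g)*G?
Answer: 0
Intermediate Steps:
R(g, G) = 0 (R(g, G) = 0*G = 0)
-R(30, 18) = -1*0 = 0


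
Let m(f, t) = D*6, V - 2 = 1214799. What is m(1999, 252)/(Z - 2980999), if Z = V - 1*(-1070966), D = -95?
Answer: 95/115872 ≈ 0.00081987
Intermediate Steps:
V = 1214801 (V = 2 + 1214799 = 1214801)
m(f, t) = -570 (m(f, t) = -95*6 = -570)
Z = 2285767 (Z = 1214801 - 1*(-1070966) = 1214801 + 1070966 = 2285767)
m(1999, 252)/(Z - 2980999) = -570/(2285767 - 2980999) = -570/(-695232) = -570*(-1/695232) = 95/115872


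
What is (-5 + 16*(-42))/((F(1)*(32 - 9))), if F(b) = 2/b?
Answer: -677/46 ≈ -14.717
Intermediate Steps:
(-5 + 16*(-42))/((F(1)*(32 - 9))) = (-5 + 16*(-42))/(((2/1)*(32 - 9))) = (-5 - 672)/(((2*1)*23)) = -677/(2*23) = -677/46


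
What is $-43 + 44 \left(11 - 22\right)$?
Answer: $-527$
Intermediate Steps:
$-43 + 44 \left(11 - 22\right) = -43 + 44 \left(-11\right) = -43 - 484 = -527$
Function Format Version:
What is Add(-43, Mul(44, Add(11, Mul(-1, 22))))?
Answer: -527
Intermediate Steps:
Add(-43, Mul(44, Add(11, Mul(-1, 22)))) = Add(-43, Mul(44, Add(11, -22))) = Add(-43, Mul(44, -11)) = Add(-43, -484) = -527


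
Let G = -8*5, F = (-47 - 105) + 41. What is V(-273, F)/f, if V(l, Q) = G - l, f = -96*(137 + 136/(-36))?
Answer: -699/38368 ≈ -0.018218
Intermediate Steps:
f = -38368/3 (f = -96*(137 + 136*(-1/36)) = -96*(137 - 34/9) = -96*1199/9 = -38368/3 ≈ -12789.)
F = -111 (F = -152 + 41 = -111)
G = -40
V(l, Q) = -40 - l
V(-273, F)/f = (-40 - 1*(-273))/(-38368/3) = (-40 + 273)*(-3/38368) = 233*(-3/38368) = -699/38368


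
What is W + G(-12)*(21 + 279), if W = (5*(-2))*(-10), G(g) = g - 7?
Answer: -5600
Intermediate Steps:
G(g) = -7 + g
W = 100 (W = -10*(-10) = 100)
W + G(-12)*(21 + 279) = 100 + (-7 - 12)*(21 + 279) = 100 - 19*300 = 100 - 5700 = -5600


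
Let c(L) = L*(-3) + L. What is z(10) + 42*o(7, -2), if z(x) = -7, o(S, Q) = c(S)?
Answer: -595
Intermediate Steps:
c(L) = -2*L (c(L) = -3*L + L = -2*L)
o(S, Q) = -2*S
z(10) + 42*o(7, -2) = -7 + 42*(-2*7) = -7 + 42*(-14) = -7 - 588 = -595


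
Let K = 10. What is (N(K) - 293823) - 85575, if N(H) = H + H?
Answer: -379378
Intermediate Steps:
N(H) = 2*H
(N(K) - 293823) - 85575 = (2*10 - 293823) - 85575 = (20 - 293823) - 85575 = -293803 - 85575 = -379378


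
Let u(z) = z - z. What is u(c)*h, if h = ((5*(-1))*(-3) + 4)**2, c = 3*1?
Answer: 0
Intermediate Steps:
c = 3
u(z) = 0
h = 361 (h = (-5*(-3) + 4)**2 = (15 + 4)**2 = 19**2 = 361)
u(c)*h = 0*361 = 0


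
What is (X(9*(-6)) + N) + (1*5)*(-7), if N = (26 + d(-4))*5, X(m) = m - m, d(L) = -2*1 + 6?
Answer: 115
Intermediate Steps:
d(L) = 4 (d(L) = -2 + 6 = 4)
X(m) = 0
N = 150 (N = (26 + 4)*5 = 30*5 = 150)
(X(9*(-6)) + N) + (1*5)*(-7) = (0 + 150) + (1*5)*(-7) = 150 + 5*(-7) = 150 - 35 = 115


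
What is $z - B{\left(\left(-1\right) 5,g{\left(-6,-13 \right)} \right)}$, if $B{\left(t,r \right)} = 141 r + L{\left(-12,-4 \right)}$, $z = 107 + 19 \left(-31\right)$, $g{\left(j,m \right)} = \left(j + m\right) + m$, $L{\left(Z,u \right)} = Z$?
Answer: $4042$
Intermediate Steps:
$g{\left(j,m \right)} = j + 2 m$
$z = -482$ ($z = 107 - 589 = -482$)
$B{\left(t,r \right)} = -12 + 141 r$ ($B{\left(t,r \right)} = 141 r - 12 = -12 + 141 r$)
$z - B{\left(\left(-1\right) 5,g{\left(-6,-13 \right)} \right)} = -482 - \left(-12 + 141 \left(-6 + 2 \left(-13\right)\right)\right) = -482 - \left(-12 + 141 \left(-6 - 26\right)\right) = -482 - \left(-12 + 141 \left(-32\right)\right) = -482 - \left(-12 - 4512\right) = -482 - -4524 = -482 + 4524 = 4042$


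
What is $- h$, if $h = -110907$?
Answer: $110907$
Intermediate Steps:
$- h = \left(-1\right) \left(-110907\right) = 110907$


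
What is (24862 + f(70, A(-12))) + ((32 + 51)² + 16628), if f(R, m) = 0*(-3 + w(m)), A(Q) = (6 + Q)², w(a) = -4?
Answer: 48379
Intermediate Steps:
f(R, m) = 0 (f(R, m) = 0*(-3 - 4) = 0*(-7) = 0)
(24862 + f(70, A(-12))) + ((32 + 51)² + 16628) = (24862 + 0) + ((32 + 51)² + 16628) = 24862 + (83² + 16628) = 24862 + (6889 + 16628) = 24862 + 23517 = 48379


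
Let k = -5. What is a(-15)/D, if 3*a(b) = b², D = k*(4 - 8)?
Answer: 15/4 ≈ 3.7500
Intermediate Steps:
D = 20 (D = -5*(4 - 8) = -5*(-4) = 20)
a(b) = b²/3
a(-15)/D = ((⅓)*(-15)²)/20 = ((⅓)*225)*(1/20) = 75*(1/20) = 15/4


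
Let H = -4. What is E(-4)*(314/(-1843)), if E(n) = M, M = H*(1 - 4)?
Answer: -3768/1843 ≈ -2.0445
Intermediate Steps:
M = 12 (M = -4*(1 - 4) = -4*(-3) = 12)
E(n) = 12
E(-4)*(314/(-1843)) = 12*(314/(-1843)) = 12*(314*(-1/1843)) = 12*(-314/1843) = -3768/1843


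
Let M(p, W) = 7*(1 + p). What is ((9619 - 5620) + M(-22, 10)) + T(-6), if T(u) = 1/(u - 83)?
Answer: 342827/89 ≈ 3852.0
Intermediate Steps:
T(u) = 1/(-83 + u)
M(p, W) = 7 + 7*p
((9619 - 5620) + M(-22, 10)) + T(-6) = ((9619 - 5620) + (7 + 7*(-22))) + 1/(-83 - 6) = (3999 + (7 - 154)) + 1/(-89) = (3999 - 147) - 1/89 = 3852 - 1/89 = 342827/89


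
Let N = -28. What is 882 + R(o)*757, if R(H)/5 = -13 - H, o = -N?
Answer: -154303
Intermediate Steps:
o = 28 (o = -1*(-28) = 28)
R(H) = -65 - 5*H (R(H) = 5*(-13 - H) = -65 - 5*H)
882 + R(o)*757 = 882 + (-65 - 5*28)*757 = 882 + (-65 - 140)*757 = 882 - 205*757 = 882 - 155185 = -154303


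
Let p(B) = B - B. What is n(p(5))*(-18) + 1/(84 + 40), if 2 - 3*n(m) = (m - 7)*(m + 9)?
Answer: -48359/124 ≈ -389.99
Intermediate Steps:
p(B) = 0
n(m) = 2/3 - (-7 + m)*(9 + m)/3 (n(m) = 2/3 - (m - 7)*(m + 9)/3 = 2/3 - (-7 + m)*(9 + m)/3)
n(p(5))*(-18) + 1/(84 + 40) = (65/3 - 2/3*0 - 1/3*0**2)*(-18) + 1/(84 + 40) = (65/3 + 0 - 1/3*0)*(-18) + 1/124 = (65/3 + 0 + 0)*(-18) + 1/124 = (65/3)*(-18) + 1/124 = -390 + 1/124 = -48359/124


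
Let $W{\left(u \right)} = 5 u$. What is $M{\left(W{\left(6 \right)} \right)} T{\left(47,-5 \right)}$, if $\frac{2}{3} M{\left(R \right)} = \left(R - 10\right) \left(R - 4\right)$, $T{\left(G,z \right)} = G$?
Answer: $36660$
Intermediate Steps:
$M{\left(R \right)} = \frac{3 \left(-10 + R\right) \left(-4 + R\right)}{2}$ ($M{\left(R \right)} = \frac{3 \left(R - 10\right) \left(R - 4\right)}{2} = \frac{3 \left(-10 + R\right) \left(-4 + R\right)}{2}$)
$M{\left(W{\left(6 \right)} \right)} T{\left(47,-5 \right)} = \left(60 - 21 \cdot 5 \cdot 6 + \frac{3 \left(5 \cdot 6\right)^{2}}{2}\right) 47 = \left(60 - 630 + \frac{3 \cdot 30^{2}}{2}\right) 47 = \left(60 - 630 + \frac{3}{2} \cdot 900\right) 47 = \left(60 - 630 + 1350\right) 47 = 780 \cdot 47 = 36660$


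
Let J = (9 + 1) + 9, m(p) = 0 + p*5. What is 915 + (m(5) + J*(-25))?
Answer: 465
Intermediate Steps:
m(p) = 5*p (m(p) = 0 + 5*p = 5*p)
J = 19 (J = 10 + 9 = 19)
915 + (m(5) + J*(-25)) = 915 + (5*5 + 19*(-25)) = 915 + (25 - 475) = 915 - 450 = 465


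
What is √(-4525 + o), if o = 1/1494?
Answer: I*√1122217934/498 ≈ 67.268*I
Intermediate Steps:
o = 1/1494 ≈ 0.00066934
√(-4525 + o) = √(-4525 + 1/1494) = √(-6760349/1494) = I*√1122217934/498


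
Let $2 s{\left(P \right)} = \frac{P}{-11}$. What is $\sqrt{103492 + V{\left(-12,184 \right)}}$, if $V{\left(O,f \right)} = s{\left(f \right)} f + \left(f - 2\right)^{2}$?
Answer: $\frac{26 \sqrt{24178}}{11} \approx 367.53$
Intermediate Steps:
$s{\left(P \right)} = - \frac{P}{22}$ ($s{\left(P \right)} = \frac{P \frac{1}{-11}}{2} = \frac{P \left(- \frac{1}{11}\right)}{2} = \frac{\left(- \frac{1}{11}\right) P}{2} = - \frac{P}{22}$)
$V{\left(O,f \right)} = \left(-2 + f\right)^{2} - \frac{f^{2}}{22}$ ($V{\left(O,f \right)} = - \frac{f}{22} f + \left(f - 2\right)^{2} = - \frac{f^{2}}{22} + \left(-2 + f\right)^{2} = \left(-2 + f\right)^{2} - \frac{f^{2}}{22}$)
$\sqrt{103492 + V{\left(-12,184 \right)}} = \sqrt{103492 + \left(\left(-2 + 184\right)^{2} - \frac{184^{2}}{22}\right)} = \sqrt{103492 + \left(182^{2} - \frac{16928}{11}\right)} = \sqrt{103492 + \left(33124 - \frac{16928}{11}\right)} = \sqrt{103492 + \frac{347436}{11}} = \sqrt{\frac{1485848}{11}} = \frac{26 \sqrt{24178}}{11}$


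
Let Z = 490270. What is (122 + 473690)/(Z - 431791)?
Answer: 473812/58479 ≈ 8.1023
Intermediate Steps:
(122 + 473690)/(Z - 431791) = (122 + 473690)/(490270 - 431791) = 473812/58479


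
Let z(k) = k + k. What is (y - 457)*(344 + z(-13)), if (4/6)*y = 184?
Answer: -57558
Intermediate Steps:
y = 276 (y = (3/2)*184 = 276)
z(k) = 2*k
(y - 457)*(344 + z(-13)) = (276 - 457)*(344 + 2*(-13)) = -181*(344 - 26) = -181*318 = -57558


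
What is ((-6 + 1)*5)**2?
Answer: 625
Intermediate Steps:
((-6 + 1)*5)**2 = (-5*5)**2 = (-25)**2 = 625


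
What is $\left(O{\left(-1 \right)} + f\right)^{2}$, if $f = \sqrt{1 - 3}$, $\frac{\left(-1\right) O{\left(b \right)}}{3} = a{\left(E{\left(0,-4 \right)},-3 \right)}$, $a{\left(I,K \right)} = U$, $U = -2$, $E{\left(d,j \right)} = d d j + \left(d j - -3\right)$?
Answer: $\left(6 + i \sqrt{2}\right)^{2} \approx 34.0 + 16.971 i$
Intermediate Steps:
$E{\left(d,j \right)} = 3 + d j + j d^{2}$ ($E{\left(d,j \right)} = d^{2} j + \left(d j + 3\right) = j d^{2} + \left(3 + d j\right) = 3 + d j + j d^{2}$)
$a{\left(I,K \right)} = -2$
$O{\left(b \right)} = 6$ ($O{\left(b \right)} = \left(-3\right) \left(-2\right) = 6$)
$f = i \sqrt{2}$ ($f = \sqrt{-2} = i \sqrt{2} \approx 1.4142 i$)
$\left(O{\left(-1 \right)} + f\right)^{2} = \left(6 + i \sqrt{2}\right)^{2}$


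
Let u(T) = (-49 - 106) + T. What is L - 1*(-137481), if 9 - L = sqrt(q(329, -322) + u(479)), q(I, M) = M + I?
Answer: 137490 - sqrt(331) ≈ 1.3747e+5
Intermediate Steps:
u(T) = -155 + T
q(I, M) = I + M
L = 9 - sqrt(331) (L = 9 - sqrt((329 - 322) + (-155 + 479)) = 9 - sqrt(7 + 324) = 9 - sqrt(331) ≈ -9.1934)
L - 1*(-137481) = (9 - sqrt(331)) - 1*(-137481) = (9 - sqrt(331)) + 137481 = 137490 - sqrt(331)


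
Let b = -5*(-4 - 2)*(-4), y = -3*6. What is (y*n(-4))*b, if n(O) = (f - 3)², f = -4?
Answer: 105840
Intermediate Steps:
n(O) = 49 (n(O) = (-4 - 3)² = (-7)² = 49)
y = -18
b = -120 (b = -5*(-6)*(-4) = 30*(-4) = -120)
(y*n(-4))*b = -18*49*(-120) = -882*(-120) = 105840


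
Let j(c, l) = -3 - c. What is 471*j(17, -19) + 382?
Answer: -9038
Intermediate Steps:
471*j(17, -19) + 382 = 471*(-3 - 1*17) + 382 = 471*(-3 - 17) + 382 = 471*(-20) + 382 = -9420 + 382 = -9038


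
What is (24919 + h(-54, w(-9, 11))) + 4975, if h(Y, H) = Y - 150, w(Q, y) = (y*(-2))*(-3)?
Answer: 29690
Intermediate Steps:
w(Q, y) = 6*y (w(Q, y) = -2*y*(-3) = 6*y)
h(Y, H) = -150 + Y
(24919 + h(-54, w(-9, 11))) + 4975 = (24919 + (-150 - 54)) + 4975 = (24919 - 204) + 4975 = 24715 + 4975 = 29690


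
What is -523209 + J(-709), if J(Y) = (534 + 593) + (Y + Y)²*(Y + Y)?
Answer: -2851728714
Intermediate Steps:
J(Y) = 1127 + 8*Y³ (J(Y) = 1127 + (2*Y)²*(2*Y) = 1127 + (4*Y²)*(2*Y) = 1127 + 8*Y³)
-523209 + J(-709) = -523209 + (1127 + 8*(-709)³) = -523209 + (1127 + 8*(-356400829)) = -523209 + (1127 - 2851206632) = -523209 - 2851205505 = -2851728714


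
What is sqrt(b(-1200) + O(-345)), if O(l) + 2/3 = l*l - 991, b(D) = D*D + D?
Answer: 10*sqrt(140115)/3 ≈ 1247.7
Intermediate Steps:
b(D) = D + D**2 (b(D) = D**2 + D = D + D**2)
O(l) = -2975/3 + l**2 (O(l) = -2/3 + (l*l - 991) = -2/3 + (l**2 - 991) = -2/3 + (-991 + l**2) = -2975/3 + l**2)
sqrt(b(-1200) + O(-345)) = sqrt(-1200*(1 - 1200) + (-2975/3 + (-345)**2)) = sqrt(-1200*(-1199) + (-2975/3 + 119025)) = sqrt(1438800 + 354100/3) = sqrt(4670500/3) = 10*sqrt(140115)/3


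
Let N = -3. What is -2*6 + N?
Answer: -15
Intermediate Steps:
-2*6 + N = -2*6 - 3 = -12 - 3 = -15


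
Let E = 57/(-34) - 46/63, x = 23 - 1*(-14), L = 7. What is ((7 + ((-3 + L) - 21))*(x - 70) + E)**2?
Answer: 492389907025/4588164 ≈ 1.0732e+5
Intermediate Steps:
x = 37 (x = 23 + 14 = 37)
E = -5155/2142 (E = 57*(-1/34) - 46*1/63 = -57/34 - 46/63 = -5155/2142 ≈ -2.4066)
((7 + ((-3 + L) - 21))*(x - 70) + E)**2 = ((7 + ((-3 + 7) - 21))*(37 - 70) - 5155/2142)**2 = ((7 + (4 - 21))*(-33) - 5155/2142)**2 = ((7 - 17)*(-33) - 5155/2142)**2 = (-10*(-33) - 5155/2142)**2 = (330 - 5155/2142)**2 = (701705/2142)**2 = 492389907025/4588164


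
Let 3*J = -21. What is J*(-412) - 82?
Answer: 2802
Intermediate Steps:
J = -7 (J = (1/3)*(-21) = -7)
J*(-412) - 82 = -7*(-412) - 82 = 2884 - 82 = 2802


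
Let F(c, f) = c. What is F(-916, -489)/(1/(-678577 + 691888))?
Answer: -12192876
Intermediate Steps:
F(-916, -489)/(1/(-678577 + 691888)) = -916/(1/(-678577 + 691888)) = -916/(1/13311) = -916/1/13311 = -916*13311 = -12192876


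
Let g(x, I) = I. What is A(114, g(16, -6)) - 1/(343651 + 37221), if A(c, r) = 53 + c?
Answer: 63605623/380872 ≈ 167.00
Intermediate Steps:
A(114, g(16, -6)) - 1/(343651 + 37221) = (53 + 114) - 1/(343651 + 37221) = 167 - 1/380872 = 63605623/380872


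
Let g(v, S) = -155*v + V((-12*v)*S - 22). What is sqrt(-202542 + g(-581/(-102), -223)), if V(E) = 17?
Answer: I*sqrt(2116255710)/102 ≈ 451.01*I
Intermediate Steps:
g(v, S) = 17 - 155*v (g(v, S) = -155*v + 17 = 17 - 155*v)
sqrt(-202542 + g(-581/(-102), -223)) = sqrt(-202542 + (17 - (-90055)/(-102))) = sqrt(-202542 + (17 - (-90055)*(-1)/102)) = sqrt(-202542 + (17 - 155*581/102)) = sqrt(-202542 + (17 - 90055/102)) = sqrt(-202542 - 88321/102) = sqrt(-20747605/102) = I*sqrt(2116255710)/102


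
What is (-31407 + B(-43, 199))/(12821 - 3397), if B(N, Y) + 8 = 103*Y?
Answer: -5459/4712 ≈ -1.1585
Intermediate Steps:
B(N, Y) = -8 + 103*Y
(-31407 + B(-43, 199))/(12821 - 3397) = (-31407 + (-8 + 103*199))/(12821 - 3397) = (-31407 + (-8 + 20497))/9424 = (-31407 + 20489)*(1/9424) = -10918*1/9424 = -5459/4712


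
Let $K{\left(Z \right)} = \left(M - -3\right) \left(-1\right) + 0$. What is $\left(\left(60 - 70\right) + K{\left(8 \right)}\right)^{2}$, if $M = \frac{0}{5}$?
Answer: $169$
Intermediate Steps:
$M = 0$ ($M = 0 \cdot \frac{1}{5} = 0$)
$K{\left(Z \right)} = -3$ ($K{\left(Z \right)} = \left(0 - -3\right) \left(-1\right) + 0 = \left(0 + 3\right) \left(-1\right) + 0 = 3 \left(-1\right) + 0 = -3 + 0 = -3$)
$\left(\left(60 - 70\right) + K{\left(8 \right)}\right)^{2} = \left(\left(60 - 70\right) - 3\right)^{2} = \left(-10 - 3\right)^{2} = \left(-13\right)^{2} = 169$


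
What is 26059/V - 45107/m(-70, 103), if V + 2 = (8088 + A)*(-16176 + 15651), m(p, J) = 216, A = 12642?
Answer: -122729119177/587695608 ≈ -208.83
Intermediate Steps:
V = -10883252 (V = -2 + (8088 + 12642)*(-16176 + 15651) = -2 + 20730*(-525) = -2 - 10883250 = -10883252)
26059/V - 45107/m(-70, 103) = 26059/(-10883252) - 45107/216 = 26059*(-1/10883252) - 45107*1/216 = -26059/10883252 - 45107/216 = -122729119177/587695608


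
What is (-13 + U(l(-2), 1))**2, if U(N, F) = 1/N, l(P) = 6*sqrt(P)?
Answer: (156 + I*sqrt(2))**2/144 ≈ 168.99 + 3.0641*I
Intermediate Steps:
(-13 + U(l(-2), 1))**2 = (-13 + 1/(6*sqrt(-2)))**2 = (-13 + 1/(6*(I*sqrt(2))))**2 = (-13 + 1/(6*I*sqrt(2)))**2 = (-13 - I*sqrt(2)/12)**2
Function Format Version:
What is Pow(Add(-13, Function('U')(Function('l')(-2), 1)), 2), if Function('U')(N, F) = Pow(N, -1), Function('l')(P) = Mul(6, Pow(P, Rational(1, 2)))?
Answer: Mul(Rational(1, 144), Pow(Add(156, Mul(I, Pow(2, Rational(1, 2)))), 2)) ≈ Add(168.99, Mul(3.0641, I))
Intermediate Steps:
Pow(Add(-13, Function('U')(Function('l')(-2), 1)), 2) = Pow(Add(-13, Pow(Mul(6, Pow(-2, Rational(1, 2))), -1)), 2) = Pow(Add(-13, Pow(Mul(6, Mul(I, Pow(2, Rational(1, 2)))), -1)), 2) = Pow(Add(-13, Pow(Mul(6, I, Pow(2, Rational(1, 2))), -1)), 2) = Pow(Add(-13, Mul(Rational(-1, 12), I, Pow(2, Rational(1, 2)))), 2)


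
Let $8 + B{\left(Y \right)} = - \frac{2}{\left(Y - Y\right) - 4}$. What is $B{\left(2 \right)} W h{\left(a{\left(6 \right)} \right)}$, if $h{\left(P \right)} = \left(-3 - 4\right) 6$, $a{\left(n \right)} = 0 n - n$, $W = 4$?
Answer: $1260$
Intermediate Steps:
$a{\left(n \right)} = - n$ ($a{\left(n \right)} = 0 - n = - n$)
$h{\left(P \right)} = -42$ ($h{\left(P \right)} = \left(-7\right) 6 = -42$)
$B{\left(Y \right)} = - \frac{15}{2}$ ($B{\left(Y \right)} = -8 - \frac{2}{\left(Y - Y\right) - 4} = -8 - \frac{2}{0 - 4} = -8 - \frac{2}{-4} = -8 - - \frac{1}{2} = -8 + \frac{1}{2} = - \frac{15}{2}$)
$B{\left(2 \right)} W h{\left(a{\left(6 \right)} \right)} = \left(- \frac{15}{2}\right) 4 \left(-42\right) = \left(-30\right) \left(-42\right) = 1260$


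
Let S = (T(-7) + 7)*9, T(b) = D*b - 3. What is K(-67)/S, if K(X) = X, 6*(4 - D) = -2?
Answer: 67/237 ≈ 0.28270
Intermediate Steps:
D = 13/3 (D = 4 - 1/6*(-2) = 4 + 1/3 = 13/3 ≈ 4.3333)
T(b) = -3 + 13*b/3 (T(b) = 13*b/3 - 3 = -3 + 13*b/3)
S = -237 (S = ((-3 + (13/3)*(-7)) + 7)*9 = ((-3 - 91/3) + 7)*9 = (-100/3 + 7)*9 = -79/3*9 = -237)
K(-67)/S = -67/(-237) = -67*(-1/237) = 67/237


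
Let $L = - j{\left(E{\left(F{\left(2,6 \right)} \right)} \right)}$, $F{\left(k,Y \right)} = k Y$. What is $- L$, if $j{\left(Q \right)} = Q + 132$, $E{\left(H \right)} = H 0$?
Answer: $132$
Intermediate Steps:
$F{\left(k,Y \right)} = Y k$
$E{\left(H \right)} = 0$
$j{\left(Q \right)} = 132 + Q$
$L = -132$ ($L = - (132 + 0) = \left(-1\right) 132 = -132$)
$- L = \left(-1\right) \left(-132\right) = 132$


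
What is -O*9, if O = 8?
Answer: -72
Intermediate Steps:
-O*9 = -1*8*9 = -8*9 = -72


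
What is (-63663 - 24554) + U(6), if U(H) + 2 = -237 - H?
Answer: -88462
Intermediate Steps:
U(H) = -239 - H (U(H) = -2 + (-237 - H) = -239 - H)
(-63663 - 24554) + U(6) = (-63663 - 24554) + (-239 - 1*6) = -88217 + (-239 - 6) = -88217 - 245 = -88462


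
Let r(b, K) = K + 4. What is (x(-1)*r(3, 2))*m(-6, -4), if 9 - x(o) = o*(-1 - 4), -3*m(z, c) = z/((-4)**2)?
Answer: 3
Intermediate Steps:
r(b, K) = 4 + K
m(z, c) = -z/48 (m(z, c) = -z/(3*((-4)**2)) = -z/(3*16) = -z/48)
x(o) = 9 + 5*o (x(o) = 9 - o*(-1 - 4) = 9 - o*(-5) = 9 - (-5)*o = 9 + 5*o)
(x(-1)*r(3, 2))*m(-6, -4) = ((9 + 5*(-1))*(4 + 2))*(-1/48*(-6)) = ((9 - 5)*6)*(1/8) = (4*6)*(1/8) = 24*(1/8) = 3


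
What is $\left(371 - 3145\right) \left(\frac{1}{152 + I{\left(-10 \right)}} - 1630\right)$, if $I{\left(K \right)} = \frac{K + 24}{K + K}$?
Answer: $\frac{6841183320}{1513} \approx 4.5216 \cdot 10^{6}$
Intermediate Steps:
$I{\left(K \right)} = \frac{24 + K}{2 K}$
$\left(371 - 3145\right) \left(\frac{1}{152 + I{\left(-10 \right)}} - 1630\right) = \left(371 - 3145\right) \left(\frac{1}{152 + \frac{24 - 10}{2 \left(-10\right)}} - 1630\right) = - 2774 \left(\frac{1}{152 + \frac{1}{2} \left(- \frac{1}{10}\right) 14} - 1630\right) = - 2774 \left(\frac{1}{152 - \frac{7}{10}} - 1630\right) = - 2774 \left(\frac{1}{\frac{1513}{10}} - 1630\right) = - 2774 \left(\frac{10}{1513} - 1630\right) = \left(-2774\right) \left(- \frac{2466180}{1513}\right) = \frac{6841183320}{1513}$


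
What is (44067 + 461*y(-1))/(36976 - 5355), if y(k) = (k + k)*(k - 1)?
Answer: 45911/31621 ≈ 1.4519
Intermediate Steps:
y(k) = 2*k*(-1 + k) (y(k) = (2*k)*(-1 + k) = 2*k*(-1 + k))
(44067 + 461*y(-1))/(36976 - 5355) = (44067 + 461*(2*(-1)*(-1 - 1)))/(36976 - 5355) = (44067 + 461*(2*(-1)*(-2)))/31621 = (44067 + 461*4)*(1/31621) = (44067 + 1844)*(1/31621) = 45911*(1/31621) = 45911/31621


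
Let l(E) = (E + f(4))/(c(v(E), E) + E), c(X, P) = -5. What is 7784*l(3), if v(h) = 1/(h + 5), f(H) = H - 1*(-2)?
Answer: -35028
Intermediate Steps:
f(H) = 2 + H (f(H) = H + 2 = 2 + H)
v(h) = 1/(5 + h)
l(E) = (6 + E)/(-5 + E) (l(E) = (E + (2 + 4))/(-5 + E) = (E + 6)/(-5 + E) = (6 + E)/(-5 + E))
7784*l(3) = 7784*((6 + 3)/(-5 + 3)) = 7784*(9/(-2)) = 7784*(-½*9) = 7784*(-9/2) = -35028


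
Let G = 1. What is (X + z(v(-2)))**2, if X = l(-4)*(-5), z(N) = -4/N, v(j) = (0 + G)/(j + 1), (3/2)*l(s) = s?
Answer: 2704/9 ≈ 300.44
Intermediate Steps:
l(s) = 2*s/3
v(j) = 1/(1 + j) (v(j) = (0 + 1)/(j + 1) = 1/(1 + j))
X = 40/3 (X = ((2/3)*(-4))*(-5) = -8/3*(-5) = 40/3 ≈ 13.333)
(X + z(v(-2)))**2 = (40/3 - 4/(1/(1 - 2)))**2 = (40/3 - 4/(1/(-1)))**2 = (40/3 - 4/(-1))**2 = (40/3 - 4*(-1))**2 = (40/3 + 4)**2 = (52/3)**2 = 2704/9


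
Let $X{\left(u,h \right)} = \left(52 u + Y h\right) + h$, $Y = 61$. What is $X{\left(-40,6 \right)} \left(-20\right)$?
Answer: $34160$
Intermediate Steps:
$X{\left(u,h \right)} = 52 u + 62 h$ ($X{\left(u,h \right)} = \left(52 u + 61 h\right) + h = 52 u + 62 h$)
$X{\left(-40,6 \right)} \left(-20\right) = \left(52 \left(-40\right) + 62 \cdot 6\right) \left(-20\right) = \left(-2080 + 372\right) \left(-20\right) = \left(-1708\right) \left(-20\right) = 34160$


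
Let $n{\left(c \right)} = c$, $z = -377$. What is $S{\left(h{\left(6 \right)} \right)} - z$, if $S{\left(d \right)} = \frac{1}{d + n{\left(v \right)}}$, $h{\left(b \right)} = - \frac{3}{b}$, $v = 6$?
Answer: $\frac{4149}{11} \approx 377.18$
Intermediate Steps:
$S{\left(d \right)} = \frac{1}{6 + d}$ ($S{\left(d \right)} = \frac{1}{d + 6} = \frac{1}{6 + d}$)
$S{\left(h{\left(6 \right)} \right)} - z = \frac{1}{6 - \frac{3}{6}} - -377 = \frac{1}{6 - \frac{1}{2}} + 377 = \frac{1}{\frac{11}{2}} + 377 = \frac{2}{11} + 377 = \frac{4149}{11}$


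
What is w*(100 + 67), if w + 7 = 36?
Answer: 4843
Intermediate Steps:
w = 29 (w = -7 + 36 = 29)
w*(100 + 67) = 29*(100 + 67) = 29*167 = 4843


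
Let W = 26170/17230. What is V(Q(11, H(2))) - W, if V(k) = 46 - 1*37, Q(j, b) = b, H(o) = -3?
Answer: 12890/1723 ≈ 7.4811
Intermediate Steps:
W = 2617/1723 (W = 26170*(1/17230) = 2617/1723 ≈ 1.5189)
V(k) = 9 (V(k) = 46 - 37 = 9)
V(Q(11, H(2))) - W = 9 - 1*2617/1723 = 9 - 2617/1723 = 12890/1723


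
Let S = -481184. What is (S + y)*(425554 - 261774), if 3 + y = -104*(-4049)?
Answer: -9841703980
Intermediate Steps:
y = 421093 (y = -3 - 104*(-4049) = -3 + 421096 = 421093)
(S + y)*(425554 - 261774) = (-481184 + 421093)*(425554 - 261774) = -60091*163780 = -9841703980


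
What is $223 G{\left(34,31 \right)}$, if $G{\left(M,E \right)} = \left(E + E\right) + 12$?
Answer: $16502$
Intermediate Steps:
$G{\left(M,E \right)} = 12 + 2 E$ ($G{\left(M,E \right)} = 2 E + 12 = 12 + 2 E$)
$223 G{\left(34,31 \right)} = 223 \left(12 + 2 \cdot 31\right) = 223 \left(12 + 62\right) = 223 \cdot 74 = 16502$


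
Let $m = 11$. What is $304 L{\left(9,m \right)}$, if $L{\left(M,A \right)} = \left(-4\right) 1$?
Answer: $-1216$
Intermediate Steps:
$L{\left(M,A \right)} = -4$
$304 L{\left(9,m \right)} = 304 \left(-4\right) = -1216$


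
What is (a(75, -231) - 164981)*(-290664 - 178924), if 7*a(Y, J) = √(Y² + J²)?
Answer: 77473097828 - 201252*√6554 ≈ 7.7457e+10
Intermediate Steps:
a(Y, J) = √(J² + Y²)/7 (a(Y, J) = √(Y² + J²)/7 = √(J² + Y²)/7)
(a(75, -231) - 164981)*(-290664 - 178924) = (√((-231)² + 75²)/7 - 164981)*(-290664 - 178924) = (√(53361 + 5625)/7 - 164981)*(-469588) = (√58986/7 - 164981)*(-469588) = ((3*√6554)/7 - 164981)*(-469588) = (3*√6554/7 - 164981)*(-469588) = (-164981 + 3*√6554/7)*(-469588) = 77473097828 - 201252*√6554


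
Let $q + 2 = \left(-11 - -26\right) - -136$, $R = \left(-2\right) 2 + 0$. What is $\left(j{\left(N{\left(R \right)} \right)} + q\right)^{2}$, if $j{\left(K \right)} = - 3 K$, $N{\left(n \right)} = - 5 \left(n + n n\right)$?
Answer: $108241$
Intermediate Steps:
$R = -4$ ($R = -4 + 0 = -4$)
$q = 149$ ($q = -2 - -151 = -2 + \left(\left(-11 + 26\right) + 136\right) = -2 + \left(15 + 136\right) = -2 + 151 = 149$)
$N{\left(n \right)} = - 5 n - 5 n^{2}$ ($N{\left(n \right)} = - 5 \left(n + n^{2}\right) = - 5 n - 5 n^{2}$)
$\left(j{\left(N{\left(R \right)} \right)} + q\right)^{2} = \left(- 3 \left(\left(-5\right) \left(-4\right) \left(1 - 4\right)\right) + 149\right)^{2} = \left(- 3 \left(\left(-5\right) \left(-4\right) \left(-3\right)\right) + 149\right)^{2} = \left(\left(-3\right) \left(-60\right) + 149\right)^{2} = \left(180 + 149\right)^{2} = 329^{2} = 108241$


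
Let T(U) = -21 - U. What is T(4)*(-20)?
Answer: 500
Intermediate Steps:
T(4)*(-20) = (-21 - 1*4)*(-20) = (-21 - 4)*(-20) = -25*(-20) = 500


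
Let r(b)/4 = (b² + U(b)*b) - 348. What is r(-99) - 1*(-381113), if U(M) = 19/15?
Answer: 2092117/5 ≈ 4.1842e+5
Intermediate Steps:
U(M) = 19/15 (U(M) = 19*(1/15) = 19/15)
r(b) = -1392 + 4*b² + 76*b/15 (r(b) = 4*((b² + 19*b/15) - 348) = 4*(-348 + b² + 19*b/15) = -1392 + 4*b² + 76*b/15)
r(-99) - 1*(-381113) = (-1392 + 4*(-99)² + (76/15)*(-99)) - 1*(-381113) = (-1392 + 4*9801 - 2508/5) + 381113 = (-1392 + 39204 - 2508/5) + 381113 = 186552/5 + 381113 = 2092117/5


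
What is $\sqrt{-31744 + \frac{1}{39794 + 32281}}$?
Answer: $\frac{i \sqrt{6863846397}}{465} \approx 178.17 i$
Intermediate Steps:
$\sqrt{-31744 + \frac{1}{39794 + 32281}} = \sqrt{-31744 + \frac{1}{72075}} = \sqrt{- \frac{2287948799}{72075}} = \frac{i \sqrt{6863846397}}{465}$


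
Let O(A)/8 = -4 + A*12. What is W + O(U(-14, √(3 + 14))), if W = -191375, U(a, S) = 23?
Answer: -189199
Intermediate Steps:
O(A) = -32 + 96*A (O(A) = 8*(-4 + A*12) = 8*(-4 + 12*A) = -32 + 96*A)
W + O(U(-14, √(3 + 14))) = -191375 + (-32 + 96*23) = -191375 + (-32 + 2208) = -191375 + 2176 = -189199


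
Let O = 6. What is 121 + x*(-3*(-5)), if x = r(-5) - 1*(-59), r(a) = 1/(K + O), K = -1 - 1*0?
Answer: 1009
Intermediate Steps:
K = -1 (K = -1 + 0 = -1)
r(a) = 1/5 (r(a) = 1/(-1 + 6) = 1/5)
x = 296/5 (x = 1/5 - 1*(-59) = 1/5 + 59 = 296/5 ≈ 59.200)
121 + x*(-3*(-5)) = 121 + 296*(-3*(-5))/5 = 121 + (296/5)*15 = 121 + 888 = 1009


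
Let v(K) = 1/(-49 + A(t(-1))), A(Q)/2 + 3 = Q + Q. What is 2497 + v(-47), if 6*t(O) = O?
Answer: 416996/167 ≈ 2497.0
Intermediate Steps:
t(O) = O/6
A(Q) = -6 + 4*Q (A(Q) = -6 + 2*(Q + Q) = -6 + 2*(2*Q) = -6 + 4*Q)
v(K) = -3/167 (v(K) = 1/(-49 + (-6 + 4*((⅙)*(-1)))) = 1/(-49 + (-6 + 4*(-⅙))) = 1/(-49 + (-6 - ⅔)) = 1/(-49 - 20/3) = 1/(-167/3) = -3/167)
2497 + v(-47) = 2497 - 3/167 = 416996/167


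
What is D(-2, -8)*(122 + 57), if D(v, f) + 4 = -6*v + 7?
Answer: 2685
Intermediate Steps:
D(v, f) = 3 - 6*v (D(v, f) = -4 + (-6*v + 7) = -4 + (7 - 6*v) = 3 - 6*v)
D(-2, -8)*(122 + 57) = (3 - 6*(-2))*(122 + 57) = (3 + 12)*179 = 15*179 = 2685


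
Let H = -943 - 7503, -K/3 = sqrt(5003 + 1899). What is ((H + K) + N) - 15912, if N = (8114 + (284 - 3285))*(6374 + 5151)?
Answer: 58902967 - 3*sqrt(6902) ≈ 5.8903e+7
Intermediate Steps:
K = -3*sqrt(6902) (K = -3*sqrt(5003 + 1899) = -3*sqrt(6902) ≈ -249.23)
H = -8446
N = 58927325 (N = (8114 - 3001)*11525 = 5113*11525 = 58927325)
((H + K) + N) - 15912 = ((-8446 - 3*sqrt(6902)) + 58927325) - 15912 = (58918879 - 3*sqrt(6902)) - 15912 = 58902967 - 3*sqrt(6902)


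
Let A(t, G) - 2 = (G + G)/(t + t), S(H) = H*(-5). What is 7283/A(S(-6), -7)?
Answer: 218490/53 ≈ 4122.5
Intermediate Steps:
S(H) = -5*H
A(t, G) = 2 + G/t (A(t, G) = 2 + (G + G)/(t + t) = 2 + (2*G)/((2*t)) = 2 + (2*G)*(1/(2*t)) = 2 + G/t)
7283/A(S(-6), -7) = 7283/(2 - 7/((-5*(-6)))) = 7283/(2 - 7/30) = 7283/(53/30) = 7283*(30/53) = 218490/53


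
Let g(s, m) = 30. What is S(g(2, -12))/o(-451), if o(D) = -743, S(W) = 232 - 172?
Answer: -60/743 ≈ -0.080754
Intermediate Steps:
S(W) = 60
S(g(2, -12))/o(-451) = 60/(-743) = 60*(-1/743) = -60/743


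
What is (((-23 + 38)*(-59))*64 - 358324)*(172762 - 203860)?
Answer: 12904550472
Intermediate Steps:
(((-23 + 38)*(-59))*64 - 358324)*(172762 - 203860) = ((15*(-59))*64 - 358324)*(-31098) = (-885*64 - 358324)*(-31098) = (-56640 - 358324)*(-31098) = -414964*(-31098) = 12904550472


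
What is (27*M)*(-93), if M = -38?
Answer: 95418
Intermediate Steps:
(27*M)*(-93) = (27*(-38))*(-93) = -1026*(-93) = 95418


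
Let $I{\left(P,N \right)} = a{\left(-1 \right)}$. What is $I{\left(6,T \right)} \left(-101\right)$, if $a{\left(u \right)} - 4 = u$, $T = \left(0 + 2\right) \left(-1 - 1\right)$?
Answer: $-303$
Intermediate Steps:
$T = -4$ ($T = 2 \left(-2\right) = -4$)
$a{\left(u \right)} = 4 + u$
$I{\left(P,N \right)} = 3$ ($I{\left(P,N \right)} = 4 - 1 = 3$)
$I{\left(6,T \right)} \left(-101\right) = 3 \left(-101\right) = -303$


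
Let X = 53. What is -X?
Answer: -53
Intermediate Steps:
-X = -1*53 = -53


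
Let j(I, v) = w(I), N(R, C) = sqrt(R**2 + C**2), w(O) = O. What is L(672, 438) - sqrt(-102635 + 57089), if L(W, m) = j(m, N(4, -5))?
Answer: 438 - I*sqrt(45546) ≈ 438.0 - 213.42*I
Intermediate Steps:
N(R, C) = sqrt(C**2 + R**2)
j(I, v) = I
L(W, m) = m
L(672, 438) - sqrt(-102635 + 57089) = 438 - sqrt(-102635 + 57089) = 438 - sqrt(-45546) = 438 - I*sqrt(45546)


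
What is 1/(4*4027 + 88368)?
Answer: 1/104476 ≈ 9.5716e-6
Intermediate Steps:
1/(4*4027 + 88368) = 1/(16108 + 88368) = 1/104476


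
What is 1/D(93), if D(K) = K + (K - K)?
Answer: 1/93 ≈ 0.010753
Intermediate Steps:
D(K) = K (D(K) = K + 0 = K)
1/D(93) = 1/93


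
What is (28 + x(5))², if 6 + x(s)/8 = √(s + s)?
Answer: 1040 - 320*√10 ≈ 28.071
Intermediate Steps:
x(s) = -48 + 8*√2*√s (x(s) = -48 + 8*√(s + s) = -48 + 8*√(2*s) = -48 + 8*(√2*√s) = -48 + 8*√2*√s)
(28 + x(5))² = (28 + (-48 + 8*√2*√5))² = (28 + (-48 + 8*√10))² = (-20 + 8*√10)²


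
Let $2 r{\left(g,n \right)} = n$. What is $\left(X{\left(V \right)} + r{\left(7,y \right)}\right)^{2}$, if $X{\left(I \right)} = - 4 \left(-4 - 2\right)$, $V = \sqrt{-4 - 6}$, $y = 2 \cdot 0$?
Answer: $576$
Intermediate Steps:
$y = 0$
$r{\left(g,n \right)} = \frac{n}{2}$
$V = i \sqrt{10}$ ($V = \sqrt{-10} = i \sqrt{10} \approx 3.1623 i$)
$X{\left(I \right)} = 24$ ($X{\left(I \right)} = \left(-4\right) \left(-6\right) = 24$)
$\left(X{\left(V \right)} + r{\left(7,y \right)}\right)^{2} = \left(24 + \frac{1}{2} \cdot 0\right)^{2} = \left(24 + 0\right)^{2} = 24^{2} = 576$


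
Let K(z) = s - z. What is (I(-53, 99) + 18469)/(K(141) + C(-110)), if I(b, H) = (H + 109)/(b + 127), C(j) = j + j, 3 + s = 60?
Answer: -683457/11248 ≈ -60.763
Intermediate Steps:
s = 57 (s = -3 + 60 = 57)
C(j) = 2*j
I(b, H) = (109 + H)/(127 + b)
K(z) = 57 - z
(I(-53, 99) + 18469)/(K(141) + C(-110)) = ((109 + 99)/(127 - 53) + 18469)/((57 - 1*141) + 2*(-110)) = (208/74 + 18469)/((57 - 141) - 220) = ((1/74)*208 + 18469)/(-84 - 220) = (104/37 + 18469)/(-304) = (683457/37)*(-1/304) = -683457/11248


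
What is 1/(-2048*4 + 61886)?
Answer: 1/53694 ≈ 1.8624e-5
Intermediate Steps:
1/(-2048*4 + 61886) = 1/(-8192 + 61886) = 1/53694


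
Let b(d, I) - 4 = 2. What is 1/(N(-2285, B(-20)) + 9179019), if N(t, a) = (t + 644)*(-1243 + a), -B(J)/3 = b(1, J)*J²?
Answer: 1/23033982 ≈ 4.3414e-8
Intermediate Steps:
b(d, I) = 6 (b(d, I) = 4 + 2 = 6)
B(J) = -18*J²
N(t, a) = (-1243 + a)*(644 + t) (N(t, a) = (644 + t)*(-1243 + a) = (-1243 + a)*(644 + t))
1/(N(-2285, B(-20)) + 9179019) = 1/((-800492 - 1243*(-2285) + 644*(-18*(-20)²) - 18*(-20)²*(-2285)) + 9179019) = 1/((-800492 + 2840255 + 644*(-18*400) - 18*400*(-2285)) + 9179019) = 1/((-800492 + 2840255 + 644*(-7200) - 7200*(-2285)) + 9179019) = 1/((-800492 + 2840255 - 4636800 + 16452000) + 9179019) = 1/(13854963 + 9179019) = 1/23033982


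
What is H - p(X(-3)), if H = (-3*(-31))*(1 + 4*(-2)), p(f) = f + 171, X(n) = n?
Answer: -819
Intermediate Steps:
p(f) = 171 + f
H = -651 (H = 93*(1 - 8) = 93*(-7) = -651)
H - p(X(-3)) = -651 - (171 - 3) = -651 - 1*168 = -651 - 168 = -819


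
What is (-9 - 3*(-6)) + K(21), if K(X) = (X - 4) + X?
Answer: 47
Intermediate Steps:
K(X) = -4 + 2*X (K(X) = (-4 + X) + X = -4 + 2*X)
(-9 - 3*(-6)) + K(21) = (-9 - 3*(-6)) + (-4 + 2*21) = (-9 + 18) + (-4 + 42) = 9 + 38 = 47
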